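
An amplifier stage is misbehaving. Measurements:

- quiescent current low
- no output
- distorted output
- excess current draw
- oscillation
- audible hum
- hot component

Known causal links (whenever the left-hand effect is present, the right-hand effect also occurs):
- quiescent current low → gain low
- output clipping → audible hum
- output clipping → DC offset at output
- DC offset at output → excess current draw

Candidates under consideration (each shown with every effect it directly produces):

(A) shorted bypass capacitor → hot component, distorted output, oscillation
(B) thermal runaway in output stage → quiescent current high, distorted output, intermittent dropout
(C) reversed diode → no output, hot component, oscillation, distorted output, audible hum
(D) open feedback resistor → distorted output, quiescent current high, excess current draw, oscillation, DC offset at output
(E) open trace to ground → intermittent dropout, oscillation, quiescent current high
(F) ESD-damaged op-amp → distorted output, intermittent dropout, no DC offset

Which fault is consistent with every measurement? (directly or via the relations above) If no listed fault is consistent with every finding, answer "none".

Per-candidate check:
(A) shorted bypass capacitor — does not account for quiescent current low, no output, excess current draw, audible hum
(B) thermal runaway in output stage — quiescent current low ✗; no output ✗; distorted output ✓; excess current draw ✗; oscillation ✗; audible hum ✗; hot component ✗
(C) reversed diode — quiescent current low ✗; no output ✓; distorted output ✓; excess current draw ✗; oscillation ✓; audible hum ✓; hot component ✓
(D) open feedback resistor — quiescent current low ✗; no output ✗; distorted output ✓; excess current draw ✓; oscillation ✓; audible hum ✗; hot component ✗
(E) open trace to ground — fails on quiescent current low, no output, distorted output, excess current draw, audible hum, hot component (predicts quiescent current high, not quiescent current low)
(F) ESD-damaged op-amp — does not account for quiescent current low, no output, excess current draw, oscillation, audible hum, hot component
None of the listed candidates fits everything.

none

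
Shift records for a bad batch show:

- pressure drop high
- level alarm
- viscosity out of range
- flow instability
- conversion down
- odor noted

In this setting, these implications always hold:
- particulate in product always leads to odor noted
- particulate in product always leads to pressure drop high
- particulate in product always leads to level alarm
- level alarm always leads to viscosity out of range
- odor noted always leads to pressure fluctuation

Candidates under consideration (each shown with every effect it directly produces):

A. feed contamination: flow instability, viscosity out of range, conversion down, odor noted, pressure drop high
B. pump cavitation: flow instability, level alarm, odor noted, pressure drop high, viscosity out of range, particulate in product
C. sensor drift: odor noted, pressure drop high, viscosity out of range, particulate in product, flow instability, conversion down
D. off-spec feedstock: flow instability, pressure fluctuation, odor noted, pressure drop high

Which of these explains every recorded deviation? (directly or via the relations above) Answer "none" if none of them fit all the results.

C

Testing each hypothesis:
(A) feed contamination — pressure drop high ✓; level alarm ✗; viscosity out of range ✓; flow instability ✓; conversion down ✓; odor noted ✓
(B) pump cavitation — does not account for conversion down
(C) sensor drift — accounts for every observation (level alarm through particulate in product → level alarm)
(D) off-spec feedstock — does not account for level alarm, viscosity out of range, conversion down
(C) is the only candidate with no mismatches.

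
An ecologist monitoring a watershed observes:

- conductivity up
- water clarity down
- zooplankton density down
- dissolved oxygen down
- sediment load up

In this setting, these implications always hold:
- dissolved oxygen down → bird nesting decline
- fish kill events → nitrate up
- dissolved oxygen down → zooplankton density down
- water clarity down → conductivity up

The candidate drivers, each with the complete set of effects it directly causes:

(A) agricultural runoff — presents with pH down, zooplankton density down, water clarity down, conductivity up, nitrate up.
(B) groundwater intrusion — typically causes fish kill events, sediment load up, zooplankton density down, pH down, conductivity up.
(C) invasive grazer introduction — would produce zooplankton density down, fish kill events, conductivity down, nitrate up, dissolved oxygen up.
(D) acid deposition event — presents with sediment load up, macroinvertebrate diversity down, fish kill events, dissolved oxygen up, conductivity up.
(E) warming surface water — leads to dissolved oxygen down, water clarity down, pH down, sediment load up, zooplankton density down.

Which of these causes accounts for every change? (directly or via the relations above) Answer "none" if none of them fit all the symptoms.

Per-candidate check:
(A) agricultural runoff — conductivity up +; water clarity down +; zooplankton density down +; dissolved oxygen down -; sediment load up -
(B) groundwater intrusion — does not account for water clarity down, dissolved oxygen down
(C) invasive grazer introduction — conductivity up -; water clarity down -; zooplankton density down +; dissolved oxygen down -; sediment load up -
(D) acid deposition event — conductivity up +; water clarity down -; zooplankton density down -; dissolved oxygen down -; sediment load up +
(E) warming surface water — conductivity up + (via water clarity down → conductivity up); water clarity down +; zooplankton density down +; dissolved oxygen down +; sediment load up +
(E) is the only candidate with no mismatches.

E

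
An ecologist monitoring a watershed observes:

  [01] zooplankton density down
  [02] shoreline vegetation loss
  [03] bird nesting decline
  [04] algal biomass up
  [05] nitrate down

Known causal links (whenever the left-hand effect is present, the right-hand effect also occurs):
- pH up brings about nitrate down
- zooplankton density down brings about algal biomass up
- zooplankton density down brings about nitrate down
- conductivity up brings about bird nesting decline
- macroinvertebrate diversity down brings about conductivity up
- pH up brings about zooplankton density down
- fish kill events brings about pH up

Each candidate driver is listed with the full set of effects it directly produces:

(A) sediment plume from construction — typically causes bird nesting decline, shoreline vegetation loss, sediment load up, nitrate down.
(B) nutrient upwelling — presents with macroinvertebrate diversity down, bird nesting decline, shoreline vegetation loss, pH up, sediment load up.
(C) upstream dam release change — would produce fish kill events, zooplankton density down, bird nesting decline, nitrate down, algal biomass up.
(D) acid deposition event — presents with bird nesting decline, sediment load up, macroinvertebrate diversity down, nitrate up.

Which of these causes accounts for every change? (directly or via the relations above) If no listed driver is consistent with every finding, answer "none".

B

Per-candidate check:
(A) sediment plume from construction — does not account for zooplankton density down, algal biomass up
(B) nutrient upwelling — accounts for every observation (zooplankton density down through pH up → zooplankton density down)
(C) upstream dam release change — does not account for shoreline vegetation loss
(D) acid deposition event — zooplankton density down ✗; shoreline vegetation loss ✗; bird nesting decline ✓; algal biomass up ✗; nitrate down ✗
(B) alone accounts for all the evidence.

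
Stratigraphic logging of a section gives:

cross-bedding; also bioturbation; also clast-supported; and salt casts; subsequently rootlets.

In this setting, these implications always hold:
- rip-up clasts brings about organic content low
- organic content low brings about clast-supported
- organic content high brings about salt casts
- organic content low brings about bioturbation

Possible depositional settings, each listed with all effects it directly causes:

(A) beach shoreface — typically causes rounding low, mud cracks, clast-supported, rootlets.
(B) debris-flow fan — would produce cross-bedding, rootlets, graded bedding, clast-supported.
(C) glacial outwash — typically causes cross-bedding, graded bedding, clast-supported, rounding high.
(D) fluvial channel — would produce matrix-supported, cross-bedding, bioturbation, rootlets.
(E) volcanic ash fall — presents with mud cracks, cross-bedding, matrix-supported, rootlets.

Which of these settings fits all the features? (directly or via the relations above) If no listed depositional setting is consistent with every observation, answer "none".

For each candidate, compare predicted effects to what was observed:
(A) beach shoreface — does not account for cross-bedding, bioturbation, salt casts
(B) debris-flow fan — does not account for bioturbation, salt casts
(C) glacial outwash — does not account for bioturbation, salt casts, rootlets
(D) fluvial channel — fails on clast-supported, salt casts (predicts matrix-supported, not clast-supported)
(E) volcanic ash fall — cross-bedding ✓; bioturbation ✗; clast-supported ✗; salt casts ✗; rootlets ✓
Every candidate fails on at least one observation.

none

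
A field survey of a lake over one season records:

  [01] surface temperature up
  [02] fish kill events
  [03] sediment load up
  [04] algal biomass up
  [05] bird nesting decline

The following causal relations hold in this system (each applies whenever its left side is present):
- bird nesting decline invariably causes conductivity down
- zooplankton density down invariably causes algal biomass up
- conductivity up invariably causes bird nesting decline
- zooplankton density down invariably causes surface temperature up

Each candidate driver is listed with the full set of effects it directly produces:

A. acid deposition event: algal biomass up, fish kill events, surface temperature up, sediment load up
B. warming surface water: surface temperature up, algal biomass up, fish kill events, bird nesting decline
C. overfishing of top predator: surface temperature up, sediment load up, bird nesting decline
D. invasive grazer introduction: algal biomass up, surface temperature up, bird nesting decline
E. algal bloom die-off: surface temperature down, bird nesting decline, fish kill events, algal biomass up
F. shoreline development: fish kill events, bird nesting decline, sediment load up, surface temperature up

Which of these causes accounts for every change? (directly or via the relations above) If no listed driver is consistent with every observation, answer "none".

Per-candidate check:
(A) acid deposition event — surface temperature up ✓; fish kill events ✓; sediment load up ✓; algal biomass up ✓; bird nesting decline ✗
(B) warming surface water — does not account for sediment load up
(C) overfishing of top predator — surface temperature up ✓; fish kill events ✗; sediment load up ✓; algal biomass up ✗; bird nesting decline ✓
(D) invasive grazer introduction — does not account for fish kill events, sediment load up
(E) algal bloom die-off — surface temperature up ✗; fish kill events ✓; sediment load up ✗; algal biomass up ✓; bird nesting decline ✓
(F) shoreline development — does not account for algal biomass up
None of the listed candidates fits everything.

none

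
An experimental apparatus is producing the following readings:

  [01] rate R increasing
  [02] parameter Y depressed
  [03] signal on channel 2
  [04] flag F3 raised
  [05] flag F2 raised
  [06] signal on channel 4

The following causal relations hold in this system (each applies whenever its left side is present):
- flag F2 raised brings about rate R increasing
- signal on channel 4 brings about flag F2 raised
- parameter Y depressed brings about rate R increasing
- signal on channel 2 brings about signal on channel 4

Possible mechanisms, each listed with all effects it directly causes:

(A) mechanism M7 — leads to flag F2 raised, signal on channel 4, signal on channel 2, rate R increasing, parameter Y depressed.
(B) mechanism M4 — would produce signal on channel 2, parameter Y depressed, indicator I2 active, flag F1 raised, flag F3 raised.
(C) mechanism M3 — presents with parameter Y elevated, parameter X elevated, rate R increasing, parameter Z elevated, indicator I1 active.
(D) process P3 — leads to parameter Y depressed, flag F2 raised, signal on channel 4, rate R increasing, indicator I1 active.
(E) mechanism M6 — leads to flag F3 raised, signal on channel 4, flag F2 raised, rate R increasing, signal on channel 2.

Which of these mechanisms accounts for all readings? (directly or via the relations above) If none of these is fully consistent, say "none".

Testing each hypothesis:
(A) mechanism M7 — does not account for flag F3 raised
(B) mechanism M4 — accounts for every observation (rate R increasing by parameter Y depressed → rate R increasing)
(C) mechanism M3 — fails on parameter Y depressed, signal on channel 2, flag F3 raised, flag F2 raised, signal on channel 4 (predicts parameter Y elevated, not parameter Y depressed)
(D) process P3 — does not account for signal on channel 2, flag F3 raised
(E) mechanism M6 — does not account for parameter Y depressed
Only (B) is consistent with every observation.

B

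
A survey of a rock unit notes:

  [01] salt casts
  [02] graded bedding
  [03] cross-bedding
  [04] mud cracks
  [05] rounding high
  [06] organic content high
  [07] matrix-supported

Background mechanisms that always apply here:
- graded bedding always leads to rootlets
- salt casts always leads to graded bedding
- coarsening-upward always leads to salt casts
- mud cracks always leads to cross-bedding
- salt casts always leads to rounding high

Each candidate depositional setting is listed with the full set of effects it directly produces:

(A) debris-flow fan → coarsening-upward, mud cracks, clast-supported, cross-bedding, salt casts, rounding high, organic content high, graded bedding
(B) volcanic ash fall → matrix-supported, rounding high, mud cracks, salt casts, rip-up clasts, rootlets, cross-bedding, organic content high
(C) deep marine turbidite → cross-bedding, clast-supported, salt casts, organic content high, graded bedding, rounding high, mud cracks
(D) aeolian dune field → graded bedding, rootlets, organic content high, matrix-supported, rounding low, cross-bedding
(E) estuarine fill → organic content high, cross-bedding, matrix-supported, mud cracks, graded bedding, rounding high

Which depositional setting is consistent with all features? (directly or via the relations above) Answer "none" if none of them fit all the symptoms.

B

Checking each candidate against the observations:
(A) debris-flow fan — fails on matrix-supported (predicts clast-supported, not matrix-supported)
(B) volcanic ash fall — salt casts ✓; graded bedding ✓ (via salt casts → graded bedding); cross-bedding ✓; mud cracks ✓; rounding high ✓; organic content high ✓; matrix-supported ✓
(C) deep marine turbidite — salt casts ✓; graded bedding ✓; cross-bedding ✓; mud cracks ✓; rounding high ✓; organic content high ✓; matrix-supported ✗
(D) aeolian dune field — salt casts ✗; graded bedding ✓; cross-bedding ✓; mud cracks ✗; rounding high ✗; organic content high ✓; matrix-supported ✓
(E) estuarine fill — salt casts ✗; graded bedding ✓; cross-bedding ✓; mud cracks ✓; rounding high ✓; organic content high ✓; matrix-supported ✓
(B) alone accounts for all the evidence.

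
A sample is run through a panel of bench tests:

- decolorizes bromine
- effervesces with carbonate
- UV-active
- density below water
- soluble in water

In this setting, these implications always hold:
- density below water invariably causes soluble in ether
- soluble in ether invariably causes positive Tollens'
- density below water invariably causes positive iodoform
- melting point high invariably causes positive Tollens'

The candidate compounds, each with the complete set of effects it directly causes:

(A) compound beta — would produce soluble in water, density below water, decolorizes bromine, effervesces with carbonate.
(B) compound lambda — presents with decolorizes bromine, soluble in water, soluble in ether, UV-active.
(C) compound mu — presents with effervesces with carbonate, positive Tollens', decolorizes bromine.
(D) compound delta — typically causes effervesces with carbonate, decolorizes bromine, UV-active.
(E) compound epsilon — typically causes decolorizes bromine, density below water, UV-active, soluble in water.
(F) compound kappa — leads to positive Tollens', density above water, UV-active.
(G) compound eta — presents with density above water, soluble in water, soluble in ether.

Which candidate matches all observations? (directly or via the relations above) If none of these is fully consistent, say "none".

Per-candidate check:
(A) compound beta — decolorizes bromine yes; effervesces with carbonate yes; UV-active NO; density below water yes; soluble in water yes
(B) compound lambda — decolorizes bromine yes; effervesces with carbonate NO; UV-active yes; density below water NO; soluble in water yes
(C) compound mu — decolorizes bromine yes; effervesces with carbonate yes; UV-active NO; density below water NO; soluble in water NO
(D) compound delta — does not account for density below water, soluble in water
(E) compound epsilon — decolorizes bromine yes; effervesces with carbonate NO; UV-active yes; density below water yes; soluble in water yes
(F) compound kappa — decolorizes bromine NO; effervesces with carbonate NO; UV-active yes; density below water NO; soluble in water NO
(G) compound eta — fails on decolorizes bromine, effervesces with carbonate, UV-active, density below water (predicts density above water, not density below water)
Every candidate fails on at least one observation.

none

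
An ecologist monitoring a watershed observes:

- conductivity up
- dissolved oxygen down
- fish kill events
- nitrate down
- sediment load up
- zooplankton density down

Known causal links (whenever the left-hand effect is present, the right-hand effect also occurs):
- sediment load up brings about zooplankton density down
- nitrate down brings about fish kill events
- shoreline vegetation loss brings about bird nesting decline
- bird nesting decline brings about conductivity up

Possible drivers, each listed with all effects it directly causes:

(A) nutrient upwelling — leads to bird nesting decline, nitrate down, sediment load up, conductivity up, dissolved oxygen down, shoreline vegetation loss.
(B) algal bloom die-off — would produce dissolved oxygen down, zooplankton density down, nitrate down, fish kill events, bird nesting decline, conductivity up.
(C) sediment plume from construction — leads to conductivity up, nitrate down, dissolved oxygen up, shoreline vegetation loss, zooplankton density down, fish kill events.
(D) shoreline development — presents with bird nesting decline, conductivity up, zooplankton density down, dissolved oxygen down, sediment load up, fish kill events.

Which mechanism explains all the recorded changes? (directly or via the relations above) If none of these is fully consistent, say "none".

Testing each hypothesis:
(A) nutrient upwelling — accounts for every observation (fish kill events via nitrate down → fish kill events)
(B) algal bloom die-off — does not account for sediment load up
(C) sediment plume from construction — fails on dissolved oxygen down, sediment load up (predicts dissolved oxygen up, not dissolved oxygen down)
(D) shoreline development — conductivity up yes; dissolved oxygen down yes; fish kill events yes; nitrate down NO; sediment load up yes; zooplankton density down yes
(A) is the only candidate with no mismatches.

A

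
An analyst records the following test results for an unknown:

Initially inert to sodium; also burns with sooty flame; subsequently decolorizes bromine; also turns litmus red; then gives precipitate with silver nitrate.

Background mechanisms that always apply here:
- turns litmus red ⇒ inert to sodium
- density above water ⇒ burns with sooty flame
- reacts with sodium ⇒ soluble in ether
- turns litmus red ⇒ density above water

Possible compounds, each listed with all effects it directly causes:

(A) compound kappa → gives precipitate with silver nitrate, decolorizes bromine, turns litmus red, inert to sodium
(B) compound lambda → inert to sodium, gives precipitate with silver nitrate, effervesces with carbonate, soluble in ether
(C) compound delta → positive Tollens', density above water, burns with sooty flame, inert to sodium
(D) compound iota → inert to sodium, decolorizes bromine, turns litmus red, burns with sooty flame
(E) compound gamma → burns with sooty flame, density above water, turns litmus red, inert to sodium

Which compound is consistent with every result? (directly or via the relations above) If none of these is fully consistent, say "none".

A

Checking each candidate against the observations:
(A) compound kappa — inert to sodium +; burns with sooty flame + (by turns litmus red → density above water → burns with sooty flame); decolorizes bromine +; turns litmus red +; gives precipitate with silver nitrate +
(B) compound lambda — inert to sodium +; burns with sooty flame -; decolorizes bromine -; turns litmus red -; gives precipitate with silver nitrate +
(C) compound delta — does not account for decolorizes bromine, turns litmus red, gives precipitate with silver nitrate
(D) compound iota — inert to sodium +; burns with sooty flame +; decolorizes bromine +; turns litmus red +; gives precipitate with silver nitrate -
(E) compound gamma — does not account for decolorizes bromine, gives precipitate with silver nitrate
Only (A) is consistent with every observation.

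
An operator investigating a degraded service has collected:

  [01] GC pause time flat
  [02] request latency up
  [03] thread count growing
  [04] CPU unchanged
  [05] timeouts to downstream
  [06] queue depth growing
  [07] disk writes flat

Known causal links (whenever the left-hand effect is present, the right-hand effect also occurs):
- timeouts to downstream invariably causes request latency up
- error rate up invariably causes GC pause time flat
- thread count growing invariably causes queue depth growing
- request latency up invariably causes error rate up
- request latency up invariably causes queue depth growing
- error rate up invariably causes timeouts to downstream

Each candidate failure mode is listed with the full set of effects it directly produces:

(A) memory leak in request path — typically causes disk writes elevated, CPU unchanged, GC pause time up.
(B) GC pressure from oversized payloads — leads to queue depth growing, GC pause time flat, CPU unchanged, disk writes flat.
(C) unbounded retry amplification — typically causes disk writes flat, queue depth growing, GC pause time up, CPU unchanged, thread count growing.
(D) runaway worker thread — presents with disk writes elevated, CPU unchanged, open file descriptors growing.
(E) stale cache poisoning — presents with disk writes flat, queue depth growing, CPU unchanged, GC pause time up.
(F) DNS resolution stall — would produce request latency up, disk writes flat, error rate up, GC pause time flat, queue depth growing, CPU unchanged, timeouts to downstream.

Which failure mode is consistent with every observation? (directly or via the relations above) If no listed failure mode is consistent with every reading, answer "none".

none

For each candidate, compare predicted effects to what was observed:
(A) memory leak in request path — GC pause time flat miss; request latency up miss; thread count growing miss; CPU unchanged match; timeouts to downstream miss; queue depth growing miss; disk writes flat miss
(B) GC pressure from oversized payloads — does not account for request latency up, thread count growing, timeouts to downstream
(C) unbounded retry amplification — fails on GC pause time flat, request latency up, timeouts to downstream (predicts GC pause time up, not GC pause time flat)
(D) runaway worker thread — GC pause time flat miss; request latency up miss; thread count growing miss; CPU unchanged match; timeouts to downstream miss; queue depth growing miss; disk writes flat miss
(E) stale cache poisoning — GC pause time flat miss; request latency up miss; thread count growing miss; CPU unchanged match; timeouts to downstream miss; queue depth growing match; disk writes flat match
(F) DNS resolution stall — GC pause time flat match; request latency up match; thread count growing miss; CPU unchanged match; timeouts to downstream match; queue depth growing match; disk writes flat match
None of the listed candidates fits everything.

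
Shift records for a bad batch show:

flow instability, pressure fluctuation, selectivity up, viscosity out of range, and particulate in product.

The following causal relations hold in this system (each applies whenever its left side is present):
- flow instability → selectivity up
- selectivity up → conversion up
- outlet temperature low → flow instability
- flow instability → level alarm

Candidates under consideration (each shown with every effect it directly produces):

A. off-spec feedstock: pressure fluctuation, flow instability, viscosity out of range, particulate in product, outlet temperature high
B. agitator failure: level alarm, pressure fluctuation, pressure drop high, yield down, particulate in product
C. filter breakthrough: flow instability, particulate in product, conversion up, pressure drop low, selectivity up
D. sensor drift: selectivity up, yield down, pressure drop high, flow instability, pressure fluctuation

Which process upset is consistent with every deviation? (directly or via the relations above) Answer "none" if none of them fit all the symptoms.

A

For each candidate, compare predicted effects to what was observed:
(A) off-spec feedstock — flow instability match; pressure fluctuation match; selectivity up match (via flow instability → selectivity up); viscosity out of range match; particulate in product match
(B) agitator failure — flow instability miss; pressure fluctuation match; selectivity up miss; viscosity out of range miss; particulate in product match
(C) filter breakthrough — flow instability match; pressure fluctuation miss; selectivity up match; viscosity out of range miss; particulate in product match
(D) sensor drift — does not account for viscosity out of range, particulate in product
(A) alone accounts for all the evidence.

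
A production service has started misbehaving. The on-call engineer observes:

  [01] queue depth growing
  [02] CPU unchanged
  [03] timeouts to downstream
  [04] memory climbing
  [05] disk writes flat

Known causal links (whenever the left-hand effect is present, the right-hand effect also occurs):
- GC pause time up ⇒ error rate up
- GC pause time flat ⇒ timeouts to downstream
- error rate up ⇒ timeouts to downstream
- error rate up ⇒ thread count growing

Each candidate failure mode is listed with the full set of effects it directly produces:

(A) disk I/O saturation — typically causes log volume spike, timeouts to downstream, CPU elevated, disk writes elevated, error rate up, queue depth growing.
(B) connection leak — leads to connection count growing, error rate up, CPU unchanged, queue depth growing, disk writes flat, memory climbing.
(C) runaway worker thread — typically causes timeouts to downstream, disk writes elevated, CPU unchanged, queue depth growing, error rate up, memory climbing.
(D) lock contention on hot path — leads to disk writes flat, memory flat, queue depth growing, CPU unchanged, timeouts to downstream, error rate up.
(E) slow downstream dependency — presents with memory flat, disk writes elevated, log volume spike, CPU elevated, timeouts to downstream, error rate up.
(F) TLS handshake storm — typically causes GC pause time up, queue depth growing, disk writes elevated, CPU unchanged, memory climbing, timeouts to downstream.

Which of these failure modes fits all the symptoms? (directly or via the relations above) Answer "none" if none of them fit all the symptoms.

B

Checking each candidate against the observations:
(A) disk I/O saturation — fails on CPU unchanged, memory climbing, disk writes flat (predicts CPU elevated, not CPU unchanged; predicts disk writes elevated, not disk writes flat)
(B) connection leak — accounts for every observation (timeouts to downstream by error rate up → timeouts to downstream)
(C) runaway worker thread — fails on disk writes flat (predicts disk writes elevated, not disk writes flat)
(D) lock contention on hot path — queue depth growing +; CPU unchanged +; timeouts to downstream +; memory climbing -; disk writes flat +
(E) slow downstream dependency — queue depth growing -; CPU unchanged -; timeouts to downstream +; memory climbing -; disk writes flat -
(F) TLS handshake storm — queue depth growing +; CPU unchanged +; timeouts to downstream +; memory climbing +; disk writes flat -
Only (B) is consistent with every observation.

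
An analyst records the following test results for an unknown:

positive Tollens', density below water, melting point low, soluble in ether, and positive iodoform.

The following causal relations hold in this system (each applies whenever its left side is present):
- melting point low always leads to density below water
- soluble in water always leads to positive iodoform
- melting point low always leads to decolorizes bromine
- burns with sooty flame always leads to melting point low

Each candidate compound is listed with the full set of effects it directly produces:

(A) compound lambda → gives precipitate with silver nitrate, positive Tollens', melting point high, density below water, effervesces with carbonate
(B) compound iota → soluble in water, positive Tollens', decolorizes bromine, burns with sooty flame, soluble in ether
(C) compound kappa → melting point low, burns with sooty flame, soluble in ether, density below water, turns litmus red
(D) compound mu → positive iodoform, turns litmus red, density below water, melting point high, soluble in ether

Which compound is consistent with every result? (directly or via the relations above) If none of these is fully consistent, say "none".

For each candidate, compare predicted effects to what was observed:
(A) compound lambda — fails on melting point low, soluble in ether, positive iodoform (predicts melting point high, not melting point low)
(B) compound iota — positive Tollens' ✓; density below water ✓ (by burns with sooty flame → melting point low → density below water); melting point low ✓ (by burns with sooty flame → melting point low); soluble in ether ✓; positive iodoform ✓ (by soluble in water → positive iodoform)
(C) compound kappa — positive Tollens' ✗; density below water ✓; melting point low ✓; soluble in ether ✓; positive iodoform ✗
(D) compound mu — fails on positive Tollens', melting point low (predicts melting point high, not melting point low)
Only (B) is consistent with every observation.

B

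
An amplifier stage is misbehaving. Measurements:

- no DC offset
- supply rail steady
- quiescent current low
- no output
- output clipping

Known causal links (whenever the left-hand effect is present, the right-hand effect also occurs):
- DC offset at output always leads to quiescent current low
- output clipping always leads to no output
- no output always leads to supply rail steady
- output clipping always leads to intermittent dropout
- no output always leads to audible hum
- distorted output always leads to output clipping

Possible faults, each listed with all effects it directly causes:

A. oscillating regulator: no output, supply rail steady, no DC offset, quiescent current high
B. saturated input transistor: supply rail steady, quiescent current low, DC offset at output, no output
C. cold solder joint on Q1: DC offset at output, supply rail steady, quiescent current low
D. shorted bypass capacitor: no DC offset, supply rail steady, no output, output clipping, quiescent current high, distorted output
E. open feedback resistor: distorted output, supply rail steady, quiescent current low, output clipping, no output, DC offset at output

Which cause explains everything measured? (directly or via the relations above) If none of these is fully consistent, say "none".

none

Per-candidate check:
(A) oscillating regulator — no DC offset ✓; supply rail steady ✓; quiescent current low ✗; no output ✓; output clipping ✗
(B) saturated input transistor — no DC offset ✗; supply rail steady ✓; quiescent current low ✓; no output ✓; output clipping ✗
(C) cold solder joint on Q1 — no DC offset ✗; supply rail steady ✓; quiescent current low ✓; no output ✗; output clipping ✗
(D) shorted bypass capacitor — no DC offset ✓; supply rail steady ✓; quiescent current low ✗; no output ✓; output clipping ✓
(E) open feedback resistor — fails on no DC offset (predicts DC offset at output, not no DC offset)
No candidate is consistent with all observations.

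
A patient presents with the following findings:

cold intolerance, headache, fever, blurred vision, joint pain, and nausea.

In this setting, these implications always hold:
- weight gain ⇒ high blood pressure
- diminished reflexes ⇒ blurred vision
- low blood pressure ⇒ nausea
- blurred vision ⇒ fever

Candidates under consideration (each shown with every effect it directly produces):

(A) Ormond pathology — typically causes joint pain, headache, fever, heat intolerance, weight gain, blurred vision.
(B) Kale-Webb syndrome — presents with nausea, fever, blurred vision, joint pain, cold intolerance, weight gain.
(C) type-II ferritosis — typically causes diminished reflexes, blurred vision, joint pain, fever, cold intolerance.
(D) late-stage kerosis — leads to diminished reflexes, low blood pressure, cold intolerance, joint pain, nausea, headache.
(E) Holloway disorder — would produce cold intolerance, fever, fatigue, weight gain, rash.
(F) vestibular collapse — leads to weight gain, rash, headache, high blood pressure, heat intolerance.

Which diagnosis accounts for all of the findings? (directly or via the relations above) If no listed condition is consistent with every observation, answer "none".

D

Per-candidate check:
(A) Ormond pathology — fails on cold intolerance, nausea (predicts heat intolerance, not cold intolerance)
(B) Kale-Webb syndrome — does not account for headache
(C) type-II ferritosis — cold intolerance +; headache -; fever +; blurred vision +; joint pain +; nausea -
(D) late-stage kerosis — accounts for every observation (fever through diminished reflexes → blurred vision → fever)
(E) Holloway disorder — does not account for headache, blurred vision, joint pain, nausea
(F) vestibular collapse — fails on cold intolerance, fever, blurred vision, joint pain, nausea (predicts heat intolerance, not cold intolerance)
Only (D) is consistent with every observation.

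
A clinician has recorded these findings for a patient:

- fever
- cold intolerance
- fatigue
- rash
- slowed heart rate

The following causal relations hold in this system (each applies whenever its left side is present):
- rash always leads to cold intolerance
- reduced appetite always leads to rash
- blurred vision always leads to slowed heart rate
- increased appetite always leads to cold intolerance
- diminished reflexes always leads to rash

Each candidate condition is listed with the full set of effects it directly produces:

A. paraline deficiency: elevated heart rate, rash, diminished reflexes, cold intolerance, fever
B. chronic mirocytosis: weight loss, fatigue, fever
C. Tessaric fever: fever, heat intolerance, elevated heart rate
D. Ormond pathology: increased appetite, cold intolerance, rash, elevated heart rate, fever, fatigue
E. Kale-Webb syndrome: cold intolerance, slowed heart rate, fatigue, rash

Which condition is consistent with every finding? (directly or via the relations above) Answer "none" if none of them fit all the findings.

Per-candidate check:
(A) paraline deficiency — fails on fatigue, slowed heart rate (predicts elevated heart rate, not slowed heart rate)
(B) chronic mirocytosis — does not account for cold intolerance, rash, slowed heart rate
(C) Tessaric fever — fails on cold intolerance, fatigue, rash, slowed heart rate (predicts heat intolerance, not cold intolerance; predicts elevated heart rate, not slowed heart rate)
(D) Ormond pathology — fails on slowed heart rate (predicts elevated heart rate, not slowed heart rate)
(E) Kale-Webb syndrome — fever miss; cold intolerance match; fatigue match; rash match; slowed heart rate match
Every candidate fails on at least one observation.

none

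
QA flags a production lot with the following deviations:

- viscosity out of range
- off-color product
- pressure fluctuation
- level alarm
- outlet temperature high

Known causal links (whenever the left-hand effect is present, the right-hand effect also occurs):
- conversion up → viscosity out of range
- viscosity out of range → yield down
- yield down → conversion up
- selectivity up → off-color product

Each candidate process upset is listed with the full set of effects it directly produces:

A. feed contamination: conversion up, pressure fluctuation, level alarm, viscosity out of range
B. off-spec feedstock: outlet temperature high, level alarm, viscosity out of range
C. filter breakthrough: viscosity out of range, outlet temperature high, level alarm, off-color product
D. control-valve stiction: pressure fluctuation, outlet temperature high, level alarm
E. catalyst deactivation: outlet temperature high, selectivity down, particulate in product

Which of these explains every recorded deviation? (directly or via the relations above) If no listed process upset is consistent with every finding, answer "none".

For each candidate, compare predicted effects to what was observed:
(A) feed contamination — viscosity out of range +; off-color product -; pressure fluctuation +; level alarm +; outlet temperature high -
(B) off-spec feedstock — does not account for off-color product, pressure fluctuation
(C) filter breakthrough — does not account for pressure fluctuation
(D) control-valve stiction — does not account for viscosity out of range, off-color product
(E) catalyst deactivation — does not account for viscosity out of range, off-color product, pressure fluctuation, level alarm
No candidate is consistent with all observations.

none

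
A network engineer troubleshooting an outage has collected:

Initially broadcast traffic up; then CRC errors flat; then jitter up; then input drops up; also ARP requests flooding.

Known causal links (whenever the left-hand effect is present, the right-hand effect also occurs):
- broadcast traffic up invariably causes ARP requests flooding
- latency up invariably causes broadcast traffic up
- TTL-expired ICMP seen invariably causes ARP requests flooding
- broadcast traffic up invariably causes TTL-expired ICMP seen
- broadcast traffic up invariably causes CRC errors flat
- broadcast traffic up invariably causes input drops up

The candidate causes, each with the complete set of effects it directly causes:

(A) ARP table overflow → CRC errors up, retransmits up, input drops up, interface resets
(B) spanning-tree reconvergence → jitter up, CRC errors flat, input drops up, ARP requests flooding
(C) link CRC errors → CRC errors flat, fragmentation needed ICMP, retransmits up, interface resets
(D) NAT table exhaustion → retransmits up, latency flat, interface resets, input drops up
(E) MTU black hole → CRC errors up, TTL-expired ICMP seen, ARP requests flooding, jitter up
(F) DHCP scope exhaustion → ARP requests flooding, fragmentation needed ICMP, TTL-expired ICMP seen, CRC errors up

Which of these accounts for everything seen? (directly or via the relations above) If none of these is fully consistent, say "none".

Testing each hypothesis:
(A) ARP table overflow — broadcast traffic up -; CRC errors flat -; jitter up -; input drops up +; ARP requests flooding -
(B) spanning-tree reconvergence — does not account for broadcast traffic up
(C) link CRC errors — broadcast traffic up -; CRC errors flat +; jitter up -; input drops up -; ARP requests flooding -
(D) NAT table exhaustion — does not account for broadcast traffic up, CRC errors flat, jitter up, ARP requests flooding
(E) MTU black hole — fails on broadcast traffic up, CRC errors flat, input drops up (predicts CRC errors up, not CRC errors flat)
(F) DHCP scope exhaustion — broadcast traffic up -; CRC errors flat -; jitter up -; input drops up -; ARP requests flooding +
No candidate is consistent with all observations.

none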